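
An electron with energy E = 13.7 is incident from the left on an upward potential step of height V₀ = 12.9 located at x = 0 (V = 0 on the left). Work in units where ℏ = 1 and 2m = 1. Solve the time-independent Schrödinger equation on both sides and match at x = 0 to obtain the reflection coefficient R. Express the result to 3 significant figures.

On each side the TISE gives plane waves with k = √(2m(E − V))/ℏ: k₁ = √(2·½·13.7) = 3.701, k₂ = √(2·½·0.8) = 0.8944.
Continuity of ψ and ψ′ at the step yields the reflection amplitude r = (k₁ − k₂)/(k₁ + k₂) = 0.6108; thus R = |r|² = 0.3730, T = 0.6270.

R = 0.373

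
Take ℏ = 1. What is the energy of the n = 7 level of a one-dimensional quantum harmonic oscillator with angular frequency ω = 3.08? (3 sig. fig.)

Using E_n = (n + ½)ℏω: E_7 = 7.5 × 3.08 = 23.10.

E = 23.1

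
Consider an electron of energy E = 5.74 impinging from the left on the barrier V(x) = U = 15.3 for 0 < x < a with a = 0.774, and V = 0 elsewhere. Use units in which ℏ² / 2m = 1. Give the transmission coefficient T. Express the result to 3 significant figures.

T = 0.0308

E < U: inside the barrier ψ ∝ e^{±κx} with κ = √(2m(U − E))/ℏ = 3.092.
κa = 2.393, sinh(κa) = 5.428.
The exact tunnelling result is T⁻¹ = 1 + U² sinh²(κa) / [4E(U − E)] = 32.43, so T = 0.0308.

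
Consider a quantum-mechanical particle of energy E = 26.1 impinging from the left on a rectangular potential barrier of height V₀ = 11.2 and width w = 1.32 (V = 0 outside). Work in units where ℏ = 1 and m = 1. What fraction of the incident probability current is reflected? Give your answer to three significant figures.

R = 0.0487

Above the barrier the interior wavenumber is k₂ = √(2m(E − V₀))/ℏ = 5.459, giving phase k₂w = 7.206.
T = [1 + V₀² sin²(k₂w) / (4E(E − V₀))]⁻¹ = 1/1.051 = 0.951.
R = 1 − T = 0.0487.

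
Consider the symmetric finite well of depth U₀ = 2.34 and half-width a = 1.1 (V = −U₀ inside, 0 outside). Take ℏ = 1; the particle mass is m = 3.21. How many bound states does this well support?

N = 3

The dimensionless depth is z₀ = a√(2mU₀)/ℏ = 1.1 × √(15.02) = 4.264.
A new bound state (alternating even/odd) appears each time z₀ passes a multiple of π/2, so N = ⌊2z₀/π⌋ + 1 = ⌊2.714⌋ + 1 = 3.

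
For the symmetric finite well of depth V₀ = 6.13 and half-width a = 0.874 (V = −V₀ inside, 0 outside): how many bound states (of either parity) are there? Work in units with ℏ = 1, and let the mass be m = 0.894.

N = 2

The dimensionless depth is z₀ = a√(2mV₀)/ℏ = 0.874 × √(10.96) = 2.894.
A new bound state (alternating even/odd) appears each time z₀ passes a multiple of π/2, so N = ⌊2z₀/π⌋ + 1 = ⌊1.842⌋ + 1 = 2.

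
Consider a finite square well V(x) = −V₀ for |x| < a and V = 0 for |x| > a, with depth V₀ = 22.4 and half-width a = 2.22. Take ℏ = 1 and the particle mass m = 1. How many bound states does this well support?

The dimensionless depth is z₀ = a√(2mV₀)/ℏ = 2.22 × √(44.80) = 14.86.
A new bound state (alternating even/odd) appears each time z₀ passes a multiple of π/2, so N = ⌊2z₀/π⌋ + 1 = ⌊9.460⌋ + 1 = 10.

N = 10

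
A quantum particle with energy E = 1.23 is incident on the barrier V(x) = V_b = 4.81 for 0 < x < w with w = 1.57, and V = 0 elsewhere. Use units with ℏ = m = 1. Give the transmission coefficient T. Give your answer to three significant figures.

T = 0.000683

E < V_b: inside the barrier ψ ∝ e^{±κx} with κ = √(2m(V_b − E))/ℏ = 2.676.
κw = 4.201, sinh(κw) = 33.37.
The exact tunnelling result is T⁻¹ = 1 + V_b² sinh²(κw) / [4E(V_b − E)] = 1464, so T = 0.000683.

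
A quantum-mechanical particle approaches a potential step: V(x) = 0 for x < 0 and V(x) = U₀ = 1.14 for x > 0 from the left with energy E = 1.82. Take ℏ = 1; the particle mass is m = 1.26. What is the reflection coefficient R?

On each side the TISE gives plane waves with k = √(2m(E − V))/ℏ: k₁ = √(2·1.26·1.82) = 2.142, k₂ = √(2·1.26·0.68) = 1.309.
Matching ψ and ψ′ at x = 0 gives r = (k₁ − k₂)/(k₁ + k₂), so R = r² = 0.05821 and T = 1 − R = 0.9418.

R = 0.0582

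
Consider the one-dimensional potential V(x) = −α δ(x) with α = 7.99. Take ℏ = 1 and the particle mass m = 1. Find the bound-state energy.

E = -31.9

For x ≠ 0 the bound state is ψ ∝ e^{−κ|x|}; integrating the TISE across the delta gives the cusp condition 2κ = 2mα/ℏ², so κ = 7.990.
Then E = −ℏ²κ²/(2m) = −mα²/(2ℏ²) = -31.92.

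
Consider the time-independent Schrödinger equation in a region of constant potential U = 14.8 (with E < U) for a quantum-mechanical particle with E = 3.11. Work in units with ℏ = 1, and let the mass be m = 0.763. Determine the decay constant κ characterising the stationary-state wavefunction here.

Since E < U the TISE in this region is ψ'' = κ²ψ with κ = √(2m(U − E))/ℏ.
κ = √(2 × 0.763 × 11.69) = 4.224.

κ = 4.22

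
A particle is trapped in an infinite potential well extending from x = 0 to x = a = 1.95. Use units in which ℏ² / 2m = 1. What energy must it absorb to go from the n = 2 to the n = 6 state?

E_n = n²π²ℏ²/(2ma²), so ΔE = (6² − 2²) π²ℏ²/(2ma²).
ΔE = 32 × π² / (2 × 0.5 × 1.95²) = 83.06.

ΔE = 83.1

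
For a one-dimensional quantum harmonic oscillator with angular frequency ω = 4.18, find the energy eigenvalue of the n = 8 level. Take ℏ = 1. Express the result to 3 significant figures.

E = 35.5

The oscillator eigenvalues are E_n = ℏω(n + ½), so E_8 = 4.18 × 8.5 = 35.53.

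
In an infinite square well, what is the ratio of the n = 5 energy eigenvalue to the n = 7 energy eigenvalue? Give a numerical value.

E_n = n²π²ℏ²/(2mL²) so the ratio is n₂²/n₁² = 25/49 = 0.510204.

0.510204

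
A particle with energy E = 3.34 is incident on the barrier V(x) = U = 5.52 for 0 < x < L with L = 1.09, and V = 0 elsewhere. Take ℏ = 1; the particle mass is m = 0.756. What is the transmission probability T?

E < U: inside the barrier ψ ∝ e^{±κx} with κ = √(2m(U − E))/ℏ = 1.816.
κL = 1.979, sinh(κL) = 3.548.
The exact tunnelling result is T⁻¹ = 1 + U² sinh²(κL) / [4E(U − E)] = 14.17, so T = 0.0706.

T = 0.0706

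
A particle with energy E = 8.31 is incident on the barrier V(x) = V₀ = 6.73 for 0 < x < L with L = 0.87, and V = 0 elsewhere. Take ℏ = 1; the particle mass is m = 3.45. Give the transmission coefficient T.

E > V₀: inside the barrier k₂ = √(2m(E − V₀))/ℏ = 3.302, k₂L = 2.873.
Matching at both interfaces gives T⁻¹ = 1 + V₀² sin²(k₂L) / [4E(E − V₀)] = 1.061, hence T = 0.943.

T = 0.943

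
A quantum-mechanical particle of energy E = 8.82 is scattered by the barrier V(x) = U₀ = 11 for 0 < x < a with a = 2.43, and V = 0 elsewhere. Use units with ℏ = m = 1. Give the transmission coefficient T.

T = 0.0000995

Since E < U₀ the interior solution is evanescent with decay constant κ = √(2m(U₀ − E))/ℏ = 2.088.
κa = 5.074, sinh(κa) = 79.90.
The exact tunnelling result is T⁻¹ = 1 + U₀² sinh²(κa) / [4E(U₀ − E)] = 10050, so T = 0.0000995.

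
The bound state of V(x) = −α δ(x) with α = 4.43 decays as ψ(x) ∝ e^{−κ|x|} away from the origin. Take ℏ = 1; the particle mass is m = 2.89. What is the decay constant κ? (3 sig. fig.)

Integrate −(ℏ²/2m)ψ'' − αδ(x)ψ = Eψ from −ε to +ε: the ψ'' term gives ψ'(0⁺) − ψ'(0⁻) and the δ term gives −(2mα/ℏ²)ψ(0).
With ψ ∝ e^{−κ|x|} this yields −2κ = −2mα/ℏ², so κ = mα/ℏ² = 12.80.

κ = 12.8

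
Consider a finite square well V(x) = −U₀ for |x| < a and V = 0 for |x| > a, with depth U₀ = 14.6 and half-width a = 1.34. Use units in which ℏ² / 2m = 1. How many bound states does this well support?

Define the well-strength parameter z₀ = (a/ℏ)√(2mU₀) = 1.34 × √(2·0.5·14.6) = 5.120.
A new bound state (alternating even/odd) appears each time z₀ passes a multiple of π/2, so N = ⌊2z₀/π⌋ + 1 = ⌊3.260⌋ + 1 = 4.

N = 4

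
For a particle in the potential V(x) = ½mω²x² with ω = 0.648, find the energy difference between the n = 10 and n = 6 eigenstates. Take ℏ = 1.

ΔE = 2.59

E_n = ℏω(n + ½), so ΔE = (10 − 6) ℏω = 4 × 0.648 = 2.592.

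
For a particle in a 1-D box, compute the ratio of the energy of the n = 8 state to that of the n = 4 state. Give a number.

E_n = n²π²ℏ²/(2mL²) so the ratio is n₂²/n₁² = 64/16 = 4.

4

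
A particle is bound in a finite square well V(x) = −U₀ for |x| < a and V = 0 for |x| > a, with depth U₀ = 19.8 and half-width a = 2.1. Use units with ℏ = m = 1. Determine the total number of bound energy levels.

N = 9

The dimensionless depth is z₀ = a√(2mU₀)/ℏ = 2.1 × √(39.60) = 13.21.
A new bound state (alternating even/odd) appears each time z₀ passes a multiple of π/2, so N = ⌊2z₀/π⌋ + 1 = ⌊8.413⌋ + 1 = 9.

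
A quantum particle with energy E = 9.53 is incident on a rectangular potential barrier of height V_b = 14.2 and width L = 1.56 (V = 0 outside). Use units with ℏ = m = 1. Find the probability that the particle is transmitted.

Since E < V_b the interior solution is evanescent with decay constant κ = √(2m(V_b − E))/ℏ = 3.056.
κL = 4.768, sinh(κL) = 58.81.
The exact tunnelling result is T⁻¹ = 1 + V_b² sinh²(κL) / [4E(V_b − E)] = 3919, so T = 0.000255.

T = 0.000255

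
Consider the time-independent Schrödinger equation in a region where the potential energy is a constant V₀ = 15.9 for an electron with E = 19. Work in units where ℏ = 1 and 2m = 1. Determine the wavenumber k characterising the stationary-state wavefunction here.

With E > V₀ the solution is oscillatory, ψ ∝ e^{±ikx} with k = √(2m(E − V₀))/ℏ.
k = √(2 × 0.5 × 3.1) = 1.761.

k = 1.76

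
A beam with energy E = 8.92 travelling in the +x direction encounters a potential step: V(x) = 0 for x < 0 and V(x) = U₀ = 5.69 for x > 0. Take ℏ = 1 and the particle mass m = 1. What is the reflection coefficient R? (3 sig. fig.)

The wavenumbers are k₁ = √(2mE)/ℏ = 4.224 on the left and k₂ = √(2m(E − U₀))/ℏ = 2.542 on the right.
Continuity of ψ and ψ′ at the step yields the reflection amplitude r = (k₁ − k₂)/(k₁ + k₂) = 0.2486; thus R = |r|² = 0.06182, T = 0.9382.

R = 0.0618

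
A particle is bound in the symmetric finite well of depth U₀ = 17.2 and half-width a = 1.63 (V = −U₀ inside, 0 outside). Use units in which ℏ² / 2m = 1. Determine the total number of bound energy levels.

N = 5

The dimensionless depth is z₀ = a√(2mU₀)/ℏ = 1.63 × √(17.20) = 6.760.
The even/odd transcendental equations gain one root per π/2 in z₀, giving N = 1 + ⌊2z₀/π⌋ = 1 + ⌊4.304⌋ = 5.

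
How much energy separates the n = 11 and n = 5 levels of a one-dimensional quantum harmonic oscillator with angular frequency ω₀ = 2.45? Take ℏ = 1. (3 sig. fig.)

E_n = ℏω₀(n + ½), so ΔE = (11 − 5) ℏω₀ = 6 × 2.45 = 14.70.

ΔE = 14.7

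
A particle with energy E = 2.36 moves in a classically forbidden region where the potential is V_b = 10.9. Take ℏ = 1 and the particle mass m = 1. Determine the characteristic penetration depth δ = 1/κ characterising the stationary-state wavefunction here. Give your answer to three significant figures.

Since E < V_b the TISE in this region is ψ'' = κ²ψ with κ = √(2m(V_b − E))/ℏ.
κ = √(2 × 1 × 8.54) = 4.133. The penetration depth is δ = 1/κ = 0.242.

δ = 0.242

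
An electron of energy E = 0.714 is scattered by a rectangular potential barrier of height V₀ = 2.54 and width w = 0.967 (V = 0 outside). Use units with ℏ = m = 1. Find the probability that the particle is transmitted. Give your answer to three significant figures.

T = 0.0778

Since E < V₀ the interior solution is evanescent with decay constant κ = √(2m(V₀ − E))/ℏ = 1.911.
κw = 1.848, sinh(κw) = 3.095.
Matching ψ, ψ′ at both faces gives T = [1 + V₀² sinh²(κw) / (4E(V₀ − E))]⁻¹ = 1/12.85 = 0.0778.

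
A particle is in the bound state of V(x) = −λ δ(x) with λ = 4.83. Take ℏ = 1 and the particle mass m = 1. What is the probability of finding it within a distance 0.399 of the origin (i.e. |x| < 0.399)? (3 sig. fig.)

The normalised bound state is ψ = √κ e^{−κ|x|} with κ = mλ/ℏ² = 4.830.
P(|x| < d) = ∫_{−d}^{d} κ e^{−2κ|x|} dx = 1 − e^{−2κd} = 1 − e^{−3.854} = 0.9788.

P = 0.979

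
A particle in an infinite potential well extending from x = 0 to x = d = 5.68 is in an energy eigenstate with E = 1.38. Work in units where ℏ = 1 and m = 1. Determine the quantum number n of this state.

From E_n = n²π²ℏ²/(2md²) invert to n = √(2md²E)/(πℏ).
n = (5.68/π) × √(2 × 1 × 1.38) = 3.004 → n = 3.

n = 3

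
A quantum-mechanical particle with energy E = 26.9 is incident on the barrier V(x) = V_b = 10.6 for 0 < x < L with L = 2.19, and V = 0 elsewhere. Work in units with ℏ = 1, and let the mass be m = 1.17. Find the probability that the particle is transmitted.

E > V_b: inside the barrier k₂ = √(2m(E − V_b))/ℏ = 6.176, k₂L = 13.53.
Matching at both interfaces gives T⁻¹ = 1 + V_b² sin²(k₂L) / [4E(E − V_b)] = 1.043, hence T = 0.959.

T = 0.959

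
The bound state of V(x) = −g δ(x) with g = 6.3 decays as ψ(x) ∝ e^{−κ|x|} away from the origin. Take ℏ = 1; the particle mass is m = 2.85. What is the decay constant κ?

κ = 18.0

Integrate −(ℏ²/2m)ψ'' − gδ(x)ψ = Eψ from −ε to +ε: the ψ'' term gives ψ'(0⁺) − ψ'(0⁻) and the δ term gives −(2mg/ℏ²)ψ(0).
With ψ ∝ e^{−κ|x|} this yields −2κ = −2mg/ℏ², so κ = mg/ℏ² = 17.96.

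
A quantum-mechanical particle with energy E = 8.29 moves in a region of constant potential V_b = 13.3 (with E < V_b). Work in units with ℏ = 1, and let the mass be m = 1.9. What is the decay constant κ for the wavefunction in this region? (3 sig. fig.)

Since E < V_b the TISE in this region is ψ'' = κ²ψ with κ = √(2m(V_b − E))/ℏ.
κ = √(2 × 1.9 × 5.01) = 4.363.

κ = 4.36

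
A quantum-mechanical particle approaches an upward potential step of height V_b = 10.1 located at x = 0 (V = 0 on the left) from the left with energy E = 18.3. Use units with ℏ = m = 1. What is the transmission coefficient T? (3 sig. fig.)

On each side the TISE gives plane waves with k = √(2m(E − V))/ℏ: k₁ = √(2·1·18.3) = 6.050, k₂ = √(2·1·8.2) = 4.050.
Continuity of ψ and ψ′ at the step yields the reflection amplitude r = (k₁ − k₂)/(k₁ + k₂) = 0.1980; thus R = |r|² = 0.03922, T = 0.9608.

T = 0.961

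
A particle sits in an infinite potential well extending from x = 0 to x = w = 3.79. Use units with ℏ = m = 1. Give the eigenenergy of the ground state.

E = 0.344

The infinite-well eigenfunctions ψ_n = √(2/w) sin(nπx/w) vanish at both walls, giving E_n = n²π²ℏ²/(2mw²).
E_1 = 1² × π² / (2 × 1 × 3.79²) = 0.3436.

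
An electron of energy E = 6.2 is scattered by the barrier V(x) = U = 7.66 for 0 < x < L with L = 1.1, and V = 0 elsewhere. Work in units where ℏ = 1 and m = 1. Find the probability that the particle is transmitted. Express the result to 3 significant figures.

T = 0.0569

E < U: inside the barrier ψ ∝ e^{±κx} with κ = √(2m(U − E))/ℏ = 1.709.
κL = 1.880, sinh(κL) = 3.199.
The exact tunnelling result is T⁻¹ = 1 + U² sinh²(κL) / [4E(U − E)] = 17.59, so T = 0.0569.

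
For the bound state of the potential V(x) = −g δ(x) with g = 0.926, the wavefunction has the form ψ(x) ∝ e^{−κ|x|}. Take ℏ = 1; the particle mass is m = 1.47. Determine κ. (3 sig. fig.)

Integrate −(ℏ²/2m)ψ'' − gδ(x)ψ = Eψ from −ε to +ε: the ψ'' term gives ψ'(0⁺) − ψ'(0⁻) and the δ term gives −(2mg/ℏ²)ψ(0).
With ψ ∝ e^{−κ|x|} this yields −2κ = −2mg/ℏ², so κ = mg/ℏ² = 1.361.

κ = 1.36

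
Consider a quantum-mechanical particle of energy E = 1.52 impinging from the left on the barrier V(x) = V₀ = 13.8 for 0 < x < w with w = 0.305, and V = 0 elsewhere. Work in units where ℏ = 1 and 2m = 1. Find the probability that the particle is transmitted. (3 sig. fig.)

E < V₀: inside the barrier ψ ∝ e^{±κx} with κ = √(2m(V₀ − E))/ℏ = 3.504.
κw = 1.069, sinh(κw) = 1.284.
Matching ψ, ψ′ at both faces gives T = [1 + V₀² sinh²(κw) / (4E(V₀ − E))]⁻¹ = 1/5.207 = 0.192.

T = 0.192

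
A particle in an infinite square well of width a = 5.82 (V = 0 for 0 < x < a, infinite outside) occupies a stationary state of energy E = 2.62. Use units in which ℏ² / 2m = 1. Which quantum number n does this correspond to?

n = 3

For an infinite well E_n = n²π²ℏ²/(2ma²), so n = (a/πℏ)√(2mE).
n = (5.82/π) × √(2 × 0.5 × 2.62) = 2.999 → n = 3.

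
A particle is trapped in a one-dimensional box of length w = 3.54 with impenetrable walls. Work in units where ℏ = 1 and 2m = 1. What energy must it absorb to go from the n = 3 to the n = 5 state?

ΔE = 12.6

E_n = n²π²ℏ²/(2mw²), so ΔE = (5² − 3²) π²ℏ²/(2mw²).
ΔE = 16 × π² / (2 × 0.5 × 3.54²) = 12.60.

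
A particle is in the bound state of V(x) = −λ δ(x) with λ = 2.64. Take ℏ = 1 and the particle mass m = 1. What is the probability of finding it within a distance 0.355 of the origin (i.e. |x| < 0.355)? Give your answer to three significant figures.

P = 0.847

The normalised bound state is ψ = √κ e^{−κ|x|} with κ = mλ/ℏ² = 2.640.
P(|x| < d) = ∫_{−d}^{d} κ e^{−2κ|x|} dx = 1 − e^{−2κd} = 1 − e^{−1.874} = 0.8466.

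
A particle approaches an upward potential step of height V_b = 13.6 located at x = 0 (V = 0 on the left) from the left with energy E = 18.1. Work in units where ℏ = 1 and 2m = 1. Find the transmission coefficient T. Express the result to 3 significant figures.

On each side the TISE gives plane waves with k = √(2m(E − V))/ℏ: k₁ = √(2·½·18.1) = 4.254, k₂ = √(2·½·4.5) = 2.121.
Matching ψ and ψ′ at x = 0 gives r = (k₁ − k₂)/(k₁ + k₂), so R = r² = 0.1119 and T = 1 − R = 0.8881.

T = 0.888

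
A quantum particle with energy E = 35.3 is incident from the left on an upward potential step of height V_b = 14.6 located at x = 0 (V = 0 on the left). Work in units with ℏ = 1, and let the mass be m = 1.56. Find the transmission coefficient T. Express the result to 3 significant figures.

On each side the TISE gives plane waves with k = √(2m(E − V))/ℏ: k₁ = √(2·1.56·35.3) = 10.49, k₂ = √(2·1.56·20.7) = 8.036.
Continuity of ψ and ψ′ at the step yields the reflection amplitude r = (k₁ − k₂)/(k₁ + k₂) = 0.1327; thus R = |r|² = 0.01760, T = 0.9824.

T = 0.982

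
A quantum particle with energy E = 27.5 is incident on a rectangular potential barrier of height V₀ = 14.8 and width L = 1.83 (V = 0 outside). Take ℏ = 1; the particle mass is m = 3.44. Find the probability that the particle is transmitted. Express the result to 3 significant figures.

E > V₀: inside the barrier k₂ = √(2m(E − V₀))/ℏ = 9.348, k₂L = 17.11.
T = [1 + V₀² sin²(k₂L) / (4E(E − V₀))]⁻¹ = 1/1.152 = 0.868.

T = 0.868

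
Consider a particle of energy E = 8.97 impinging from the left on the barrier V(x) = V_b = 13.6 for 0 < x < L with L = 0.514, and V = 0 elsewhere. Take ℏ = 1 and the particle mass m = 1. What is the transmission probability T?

T = 0.147

E < V_b: inside the barrier ψ ∝ e^{±κx} with κ = √(2m(V_b − E))/ℏ = 3.043.
κL = 1.564, sinh(κL) = 2.285.
Matching ψ, ψ′ at both faces gives T = [1 + V_b² sinh²(κL) / (4E(V_b − E))]⁻¹ = 1/6.811 = 0.147.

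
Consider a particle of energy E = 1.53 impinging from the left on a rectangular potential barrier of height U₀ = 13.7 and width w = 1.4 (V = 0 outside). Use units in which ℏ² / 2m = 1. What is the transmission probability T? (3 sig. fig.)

Since E < U₀ the interior solution is evanescent with decay constant κ = √(2m(U₀ − E))/ℏ = 3.489.
κw = 4.884, sinh(κw) = 66.07.
Matching ψ, ψ′ at both faces gives T = [1 + U₀² sinh²(κw) / (4E(U₀ − E))]⁻¹ = 1/11000 = 0.0000909.

T = 0.0000909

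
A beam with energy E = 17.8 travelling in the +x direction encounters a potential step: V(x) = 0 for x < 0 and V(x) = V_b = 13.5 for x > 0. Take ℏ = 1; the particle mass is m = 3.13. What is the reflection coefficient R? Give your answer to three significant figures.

R = 0.116

On each side the TISE gives plane waves with k = √(2m(E − V))/ℏ: k₁ = √(2·3.13·17.8) = 10.56, k₂ = √(2·3.13·4.3) = 5.188.
Continuity of ψ and ψ′ at the step yields the reflection amplitude r = (k₁ − k₂)/(k₁ + k₂) = 0.3409; thus R = |r|² = 0.1162, T = 0.8838.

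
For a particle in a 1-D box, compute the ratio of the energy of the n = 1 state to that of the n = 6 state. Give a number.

0.0277778

E_n = n²π²ℏ²/(2mL²) so the ratio is n₂²/n₁² = 1/36 = 0.0277778.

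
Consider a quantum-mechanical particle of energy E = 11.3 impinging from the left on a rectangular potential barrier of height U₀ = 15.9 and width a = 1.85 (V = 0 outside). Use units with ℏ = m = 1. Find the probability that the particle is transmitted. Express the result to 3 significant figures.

E < U₀: inside the barrier ψ ∝ e^{±κx} with κ = √(2m(U₀ − E))/ℏ = 3.033.
κa = 5.611, sinh(κa) = 136.8.
Matching ψ, ψ′ at both faces gives T = [1 + U₀² sinh²(κa) / (4E(U₀ − E))]⁻¹ = 1/22740 = 0.0000440.

T = 0.0000440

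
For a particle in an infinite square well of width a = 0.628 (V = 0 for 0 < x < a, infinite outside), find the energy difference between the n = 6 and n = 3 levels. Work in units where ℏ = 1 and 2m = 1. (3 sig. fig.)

E_n = n²π²ℏ²/(2ma²), so ΔE = (6² − 3²) π²ℏ²/(2ma²).
ΔE = 27 × π² / (2 × 0.5 × 0.628²) = 675.7.

ΔE = 676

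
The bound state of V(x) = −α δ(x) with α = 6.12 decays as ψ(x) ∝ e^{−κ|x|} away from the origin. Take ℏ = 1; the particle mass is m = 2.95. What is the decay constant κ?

κ = 18.1

Integrate −(ℏ²/2m)ψ'' − αδ(x)ψ = Eψ from −ε to +ε: the ψ'' term gives ψ'(0⁺) − ψ'(0⁻) and the δ term gives −(2mα/ℏ²)ψ(0).
With ψ ∝ e^{−κ|x|} this yields −2κ = −2mα/ℏ², so κ = mα/ℏ² = 18.05.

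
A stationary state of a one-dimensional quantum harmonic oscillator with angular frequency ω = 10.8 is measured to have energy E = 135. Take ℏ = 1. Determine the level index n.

E_n = ℏω(n + ½) ⇒ n = E/(ℏω) − ½ = 135/10.8 − 0.5 = 12.000 → n = 12.

n = 12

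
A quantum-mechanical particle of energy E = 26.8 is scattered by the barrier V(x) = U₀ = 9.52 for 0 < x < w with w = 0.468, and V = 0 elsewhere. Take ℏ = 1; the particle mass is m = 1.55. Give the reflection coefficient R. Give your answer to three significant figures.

Above the barrier the interior wavenumber is k₂ = √(2m(E − U₀))/ℏ = 7.319, giving phase k₂w = 3.425.
Matching at both interfaces gives T⁻¹ = 1 + U₀² sin²(k₂w) / [4E(E − U₀)] = 1.004, hence T = 0.996.
R = 1 − T = 0.00382.

R = 0.00382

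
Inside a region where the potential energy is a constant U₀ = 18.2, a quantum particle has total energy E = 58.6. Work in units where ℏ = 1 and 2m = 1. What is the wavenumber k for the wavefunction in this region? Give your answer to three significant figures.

With E > U₀ the solution is oscillatory, ψ ∝ e^{±ikx} with k = √(2m(E − U₀))/ℏ.
k = √(2 × 0.5 × 40.4) = 6.356.

k = 6.36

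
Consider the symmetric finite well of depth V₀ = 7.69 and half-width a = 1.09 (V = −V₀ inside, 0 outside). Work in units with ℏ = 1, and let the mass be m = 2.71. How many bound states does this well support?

The dimensionless depth is z₀ = a√(2mV₀)/ℏ = 1.09 × √(41.68) = 7.037.
A new bound state (alternating even/odd) appears each time z₀ passes a multiple of π/2, so N = ⌊2z₀/π⌋ + 1 = ⌊4.480⌋ + 1 = 5.

N = 5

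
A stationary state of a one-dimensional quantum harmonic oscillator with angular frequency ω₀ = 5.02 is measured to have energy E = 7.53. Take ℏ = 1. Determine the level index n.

Invert E_n = (n + ½)ℏω₀: n = E/ℏω₀ − ½ = 1.000, so n = 1.

n = 1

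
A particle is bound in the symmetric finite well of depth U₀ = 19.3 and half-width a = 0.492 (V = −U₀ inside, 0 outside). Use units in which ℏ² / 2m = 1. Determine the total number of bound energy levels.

The dimensionless depth is z₀ = a√(2mU₀)/ℏ = 0.492 × √(19.30) = 2.161.
A new bound state (alternating even/odd) appears each time z₀ passes a multiple of π/2, so N = ⌊2z₀/π⌋ + 1 = ⌊1.376⌋ + 1 = 2.

N = 2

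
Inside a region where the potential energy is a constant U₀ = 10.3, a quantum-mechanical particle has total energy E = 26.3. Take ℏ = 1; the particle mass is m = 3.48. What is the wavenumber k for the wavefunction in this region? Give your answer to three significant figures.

k = 10.6

With E > U₀ the solution is oscillatory, ψ ∝ e^{±ikx} with k = √(2m(E − U₀))/ℏ.
k = √(2 × 3.48 × 16) = 10.55.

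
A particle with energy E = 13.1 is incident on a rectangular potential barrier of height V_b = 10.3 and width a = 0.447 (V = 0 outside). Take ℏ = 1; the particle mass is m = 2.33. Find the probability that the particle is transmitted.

T = 0.581

Above the barrier the interior wavenumber is k₂ = √(2m(E − V_b))/ℏ = 3.612, giving phase k₂a = 1.615.
T = [1 + V_b² sin²(k₂a) / (4E(E − V_b))]⁻¹ = 1/1.722 = 0.581.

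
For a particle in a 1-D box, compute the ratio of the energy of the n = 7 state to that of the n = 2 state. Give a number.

E_n = n²π²ℏ²/(2mL²) so the ratio is n₂²/n₁² = 49/4 = 12.25.

12.25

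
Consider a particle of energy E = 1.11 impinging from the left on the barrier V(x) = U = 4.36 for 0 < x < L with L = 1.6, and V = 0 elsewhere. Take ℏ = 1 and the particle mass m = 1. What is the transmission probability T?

E < U: inside the barrier ψ ∝ e^{±κx} with κ = √(2m(U − E))/ℏ = 2.550.
κL = 4.079, sinh(κL) = 29.54.
The exact tunnelling result is T⁻¹ = 1 + U² sinh²(κL) / [4E(U − E)] = 1151, so T = 0.000869.

T = 0.000869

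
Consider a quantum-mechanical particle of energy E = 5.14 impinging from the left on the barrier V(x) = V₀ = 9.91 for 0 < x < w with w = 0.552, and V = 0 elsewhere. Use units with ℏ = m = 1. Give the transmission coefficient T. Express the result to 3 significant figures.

T = 0.124

Since E < V₀ the interior solution is evanescent with decay constant κ = √(2m(V₀ − E))/ℏ = 3.089.
κw = 1.705, sinh(κw) = 2.660.
The exact tunnelling result is T⁻¹ = 1 + V₀² sinh²(κw) / [4E(V₀ − E)] = 8.084, so T = 0.124.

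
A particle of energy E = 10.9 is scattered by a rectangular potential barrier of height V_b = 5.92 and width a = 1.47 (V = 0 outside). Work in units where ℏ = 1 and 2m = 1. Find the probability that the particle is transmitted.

E > V_b: inside the barrier k₂ = √(2m(E − V_b))/ℏ = 2.232, k₂a = 3.280.
T = [1 + V_b² sin²(k₂a) / (4E(E − V_b))]⁻¹ = 1/1.003 = 0.997.

T = 0.997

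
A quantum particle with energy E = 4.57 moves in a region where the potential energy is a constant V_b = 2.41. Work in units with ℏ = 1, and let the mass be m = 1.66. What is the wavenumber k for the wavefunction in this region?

k = 2.68

With E > V_b the solution is oscillatory, ψ ∝ e^{±ikx} with k = √(2m(E − V_b))/ℏ.
k = √(2 × 1.66 × 2.16) = 2.678.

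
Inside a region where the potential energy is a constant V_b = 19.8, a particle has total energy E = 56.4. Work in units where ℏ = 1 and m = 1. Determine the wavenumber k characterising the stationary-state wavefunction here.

With E > V_b the solution is oscillatory, ψ ∝ e^{±ikx} with k = √(2m(E − V_b))/ℏ.
k = √(2 × 1 × 36.6) = 8.556.

k = 8.56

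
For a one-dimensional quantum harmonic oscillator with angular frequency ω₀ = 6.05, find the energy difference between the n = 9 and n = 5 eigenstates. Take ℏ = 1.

E_n = ℏω₀(n + ½), so ΔE = (9 − 5) ℏω₀ = 4 × 6.05 = 24.20.

ΔE = 24.2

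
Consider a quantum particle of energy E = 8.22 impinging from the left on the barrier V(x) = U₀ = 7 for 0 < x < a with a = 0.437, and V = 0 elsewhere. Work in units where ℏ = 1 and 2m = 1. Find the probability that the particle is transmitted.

E > U₀: inside the barrier k₂ = √(2m(E − U₀))/ℏ = 1.105, k₂a = 0.4827.
Matching at both interfaces gives T⁻¹ = 1 + U₀² sin²(k₂a) / [4E(E − U₀)] = 1.263, hence T = 0.792.

T = 0.792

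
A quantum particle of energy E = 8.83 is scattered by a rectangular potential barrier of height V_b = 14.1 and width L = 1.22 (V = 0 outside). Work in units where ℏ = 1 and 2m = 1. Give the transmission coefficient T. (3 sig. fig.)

E < V_b: inside the barrier ψ ∝ e^{±κx} with κ = √(2m(V_b − E))/ℏ = 2.296.
κL = 2.801, sinh(κL) = 8.198.
Matching ψ, ψ′ at both faces gives T = [1 + V_b² sinh²(κL) / (4E(V_b − E))]⁻¹ = 1/72.78 = 0.0137.

T = 0.0137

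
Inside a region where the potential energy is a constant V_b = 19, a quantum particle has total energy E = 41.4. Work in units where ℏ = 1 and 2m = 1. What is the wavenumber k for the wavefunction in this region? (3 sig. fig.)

k = 4.73

With E > V_b the solution is oscillatory, ψ ∝ e^{±ikx} with k = √(2m(E − V_b))/ℏ.
k = √(2 × 0.5 × 22.4) = 4.733.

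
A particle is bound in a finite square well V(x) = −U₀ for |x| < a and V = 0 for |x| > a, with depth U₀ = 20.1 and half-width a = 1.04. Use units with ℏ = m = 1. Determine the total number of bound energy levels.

The dimensionless depth is z₀ = a√(2mU₀)/ℏ = 1.04 × √(40.20) = 6.594.
The even/odd transcendental equations gain one root per π/2 in z₀, giving N = 1 + ⌊2z₀/π⌋ = 1 + ⌊4.198⌋ = 5.

N = 5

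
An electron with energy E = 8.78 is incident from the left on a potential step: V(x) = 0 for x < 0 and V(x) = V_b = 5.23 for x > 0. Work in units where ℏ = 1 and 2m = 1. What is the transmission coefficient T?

T = 0.950

On each side the TISE gives plane waves with k = √(2m(E − V))/ℏ: k₁ = √(2·½·8.78) = 2.963, k₂ = √(2·½·3.55) = 1.884.
Matching ψ and ψ′ at x = 0 gives r = (k₁ − k₂)/(k₁ + k₂), so R = r² = 0.04955 and T = 1 − R = 0.9505.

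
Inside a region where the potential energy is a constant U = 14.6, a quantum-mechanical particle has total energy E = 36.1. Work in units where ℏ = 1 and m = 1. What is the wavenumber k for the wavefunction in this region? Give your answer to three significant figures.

With E > U the solution is oscillatory, ψ ∝ e^{±ikx} with k = √(2m(E − U))/ℏ.
k = √(2 × 1 × 21.5) = 6.557.

k = 6.56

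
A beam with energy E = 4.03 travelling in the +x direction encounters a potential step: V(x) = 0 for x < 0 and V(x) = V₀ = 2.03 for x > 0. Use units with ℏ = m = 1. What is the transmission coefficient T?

T = 0.970

On each side the TISE gives plane waves with k = √(2m(E − V))/ℏ: k₁ = √(2·1·4.03) = 2.839, k₂ = √(2·1·2) = 2.000.
Matching ψ and ψ′ at x = 0 gives r = (k₁ − k₂)/(k₁ + k₂), so R = r² = 0.03006 and T = 1 − R = 0.9699.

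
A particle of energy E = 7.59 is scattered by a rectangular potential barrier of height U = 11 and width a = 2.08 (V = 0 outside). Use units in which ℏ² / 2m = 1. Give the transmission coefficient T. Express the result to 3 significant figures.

T = 0.00158

E < U: inside the barrier ψ ∝ e^{±κx} with κ = √(2m(U − E))/ℏ = 1.847.
κa = 3.841, sinh(κa) = 23.27.
The exact tunnelling result is T⁻¹ = 1 + U² sinh²(κa) / [4E(U − E)] = 634.1, so T = 0.00158.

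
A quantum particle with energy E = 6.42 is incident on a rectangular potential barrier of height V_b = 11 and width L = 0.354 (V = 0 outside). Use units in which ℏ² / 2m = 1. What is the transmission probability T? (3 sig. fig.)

Since E < V_b the interior solution is evanescent with decay constant κ = √(2m(V_b − E))/ℏ = 2.140.
κL = 0.7576, sinh(κL) = 0.8322.
Matching ψ, ψ′ at both faces gives T = [1 + V_b² sinh²(κL) / (4E(V_b − E))]⁻¹ = 1/1.712 = 0.584.

T = 0.584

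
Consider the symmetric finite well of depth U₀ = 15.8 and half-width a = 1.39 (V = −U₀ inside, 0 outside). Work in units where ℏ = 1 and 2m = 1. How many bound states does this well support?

The dimensionless depth is z₀ = a√(2mU₀)/ℏ = 1.39 × √(15.80) = 5.525.
A new bound state (alternating even/odd) appears each time z₀ passes a multiple of π/2, so N = ⌊2z₀/π⌋ + 1 = ⌊3.517⌋ + 1 = 4.

N = 4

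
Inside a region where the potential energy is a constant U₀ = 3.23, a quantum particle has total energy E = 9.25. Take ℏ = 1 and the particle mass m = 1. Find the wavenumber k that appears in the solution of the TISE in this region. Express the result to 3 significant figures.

k = 3.47

With E > U₀ the solution is oscillatory, ψ ∝ e^{±ikx} with k = √(2m(E − U₀))/ℏ.
k = √(2 × 1 × 6.02) = 3.470.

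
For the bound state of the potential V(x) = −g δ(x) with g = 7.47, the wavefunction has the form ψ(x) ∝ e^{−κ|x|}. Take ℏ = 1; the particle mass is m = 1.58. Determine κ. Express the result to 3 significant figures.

Integrate −(ℏ²/2m)ψ'' − gδ(x)ψ = Eψ from −ε to +ε: the ψ'' term gives ψ'(0⁺) − ψ'(0⁻) and the δ term gives −(2mg/ℏ²)ψ(0).
With ψ ∝ e^{−κ|x|} this yields −2κ = −2mg/ℏ², so κ = mg/ℏ² = 11.80.

κ = 11.8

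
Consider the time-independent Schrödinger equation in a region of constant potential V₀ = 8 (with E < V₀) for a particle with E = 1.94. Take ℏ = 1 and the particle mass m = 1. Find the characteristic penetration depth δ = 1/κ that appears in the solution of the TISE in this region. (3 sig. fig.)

δ = 0.287

Since E < V₀ the TISE in this region is ψ'' = κ²ψ with κ = √(2m(V₀ − E))/ℏ.
κ = √(2 × 1 × 6.06) = 3.481. The penetration depth is δ = 1/κ = 0.287.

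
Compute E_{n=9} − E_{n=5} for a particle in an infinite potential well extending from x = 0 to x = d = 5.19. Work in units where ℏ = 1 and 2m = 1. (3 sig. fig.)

E_n = n²π²ℏ²/(2md²), so ΔE = (9² − 5²) π²ℏ²/(2md²).
ΔE = 56 × π² / (2 × 0.5 × 5.19²) = 20.52.

ΔE = 20.5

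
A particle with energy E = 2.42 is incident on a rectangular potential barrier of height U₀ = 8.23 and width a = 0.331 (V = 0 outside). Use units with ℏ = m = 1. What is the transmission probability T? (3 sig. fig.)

T = 0.303

Since E < U₀ the interior solution is evanescent with decay constant κ = √(2m(U₀ − E))/ℏ = 3.409.
κa = 1.128, sinh(κa) = 1.383.
The exact tunnelling result is T⁻¹ = 1 + U₀² sinh²(κa) / [4E(U₀ − E)] = 3.305, so T = 0.303.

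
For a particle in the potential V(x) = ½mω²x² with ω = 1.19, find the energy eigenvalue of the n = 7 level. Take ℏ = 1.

E = 8.93

Using E_n = (n + ½)ℏω: E_7 = 7.5 × 1.19 = 8.925.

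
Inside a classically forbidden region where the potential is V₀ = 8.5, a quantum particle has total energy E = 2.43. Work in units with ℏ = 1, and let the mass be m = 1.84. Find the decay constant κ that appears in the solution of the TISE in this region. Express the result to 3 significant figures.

κ = 4.73

Since E < V₀ the TISE in this region is ψ'' = κ²ψ with κ = √(2m(V₀ − E))/ℏ.
κ = √(2 × 1.84 × 6.07) = 4.726.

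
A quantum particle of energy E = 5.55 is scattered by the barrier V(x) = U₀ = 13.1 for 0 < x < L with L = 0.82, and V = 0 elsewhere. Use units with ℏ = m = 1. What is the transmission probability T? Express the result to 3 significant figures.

E < U₀: inside the barrier ψ ∝ e^{±κx} with κ = √(2m(U₀ − E))/ℏ = 3.886.
κL = 3.186, sinh(κL) = 12.08.
The exact tunnelling result is T⁻¹ = 1 + U₀² sinh²(κL) / [4E(U₀ − E)] = 150.4, so T = 0.00665.

T = 0.00665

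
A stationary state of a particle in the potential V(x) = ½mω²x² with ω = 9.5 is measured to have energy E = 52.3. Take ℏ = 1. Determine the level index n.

n = 5

E_n = ℏω(n + ½) ⇒ n = E/(ℏω) − ½ = 52.3/9.5 − 0.5 = 5.005 → n = 5.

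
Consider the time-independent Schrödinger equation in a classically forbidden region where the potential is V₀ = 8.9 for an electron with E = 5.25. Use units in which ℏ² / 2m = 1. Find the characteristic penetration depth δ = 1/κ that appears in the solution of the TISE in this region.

Since E < V₀ the TISE in this region is ψ'' = κ²ψ with κ = √(2m(V₀ − E))/ℏ.
κ = √(2 × 0.5 × 3.65) = 1.910. The penetration depth is δ = 1/κ = 0.523.

δ = 0.523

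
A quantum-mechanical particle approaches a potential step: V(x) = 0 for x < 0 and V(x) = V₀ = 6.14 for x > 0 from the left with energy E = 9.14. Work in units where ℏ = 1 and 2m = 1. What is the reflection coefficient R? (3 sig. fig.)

R = 0.0737

On each side the TISE gives plane waves with k = √(2m(E − V))/ℏ: k₁ = √(2·½·9.14) = 3.023, k₂ = √(2·½·3) = 1.732.
Matching ψ and ψ′ at x = 0 gives r = (k₁ − k₂)/(k₁ + k₂), so R = r² = 0.07373 and T = 1 − R = 0.9263.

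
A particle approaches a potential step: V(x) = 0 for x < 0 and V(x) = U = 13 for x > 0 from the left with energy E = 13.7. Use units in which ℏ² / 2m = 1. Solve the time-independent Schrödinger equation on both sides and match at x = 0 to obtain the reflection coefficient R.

On each side the TISE gives plane waves with k = √(2m(E − V))/ℏ: k₁ = √(2·½·13.7) = 3.701, k₂ = √(2·½·0.7) = 0.8367.
Continuity of ψ and ψ′ at the step yields the reflection amplitude r = (k₁ − k₂)/(k₁ + k₂) = 0.6313; thus R = |r|² = 0.3985, T = 0.6015.

R = 0.398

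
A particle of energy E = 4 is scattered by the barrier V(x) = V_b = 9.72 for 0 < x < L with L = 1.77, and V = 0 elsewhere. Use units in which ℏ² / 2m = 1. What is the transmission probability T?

Since E < V_b the interior solution is evanescent with decay constant κ = √(2m(V_b − E))/ℏ = 2.392.
κL = 4.233, sinh(κL) = 34.46.
Matching ψ, ψ′ at both faces gives T = [1 + V_b² sinh²(κL) / (4E(V_b − E))]⁻¹ = 1/1227 = 0.000815.

T = 0.000815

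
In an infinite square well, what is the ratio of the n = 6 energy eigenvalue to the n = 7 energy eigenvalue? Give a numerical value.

E_n = n²π²ℏ²/(2mL²) so the ratio is n₂²/n₁² = 36/49 = 0.734694.

0.734694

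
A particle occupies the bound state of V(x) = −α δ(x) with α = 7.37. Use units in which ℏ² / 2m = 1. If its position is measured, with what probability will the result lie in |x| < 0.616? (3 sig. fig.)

P = 0.989

The normalised bound state is ψ = √κ e^{−κ|x|} with κ = mα/ℏ² = 3.685.
P(|x| < d) = ∫_{−d}^{d} κ e^{−2κ|x|} dx = 1 − e^{−2κd} = 1 − e^{−4.540} = 0.9893.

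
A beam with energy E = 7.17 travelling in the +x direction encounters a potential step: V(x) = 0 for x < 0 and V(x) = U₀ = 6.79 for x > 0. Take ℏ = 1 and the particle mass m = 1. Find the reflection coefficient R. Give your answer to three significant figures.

R = 0.392

On each side the TISE gives plane waves with k = √(2m(E − V))/ℏ: k₁ = √(2·1·7.17) = 3.787, k₂ = √(2·1·0.38) = 0.8718.
Matching ψ and ψ′ at x = 0 gives r = (k₁ − k₂)/(k₁ + k₂), so R = r² = 0.3915 and T = 1 − R = 0.6085.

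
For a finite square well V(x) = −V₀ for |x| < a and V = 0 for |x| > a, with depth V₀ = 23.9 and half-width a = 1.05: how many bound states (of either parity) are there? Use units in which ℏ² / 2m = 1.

N = 4

Define the well-strength parameter z₀ = (a/ℏ)√(2mV₀) = 1.05 × √(2·0.5·23.9) = 5.133.
The even/odd transcendental equations gain one root per π/2 in z₀, giving N = 1 + ⌊2z₀/π⌋ = 1 + ⌊3.268⌋ = 4.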